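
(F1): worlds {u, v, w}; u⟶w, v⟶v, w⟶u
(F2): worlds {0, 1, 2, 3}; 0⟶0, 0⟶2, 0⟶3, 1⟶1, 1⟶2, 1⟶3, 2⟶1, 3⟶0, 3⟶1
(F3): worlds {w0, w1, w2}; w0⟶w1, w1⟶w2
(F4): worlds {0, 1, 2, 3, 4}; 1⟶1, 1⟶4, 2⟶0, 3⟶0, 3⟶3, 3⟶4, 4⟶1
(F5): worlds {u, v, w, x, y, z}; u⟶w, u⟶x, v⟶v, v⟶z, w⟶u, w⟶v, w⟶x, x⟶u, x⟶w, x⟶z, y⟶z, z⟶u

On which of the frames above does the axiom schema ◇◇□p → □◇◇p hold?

This is the axiom for a generalized confluence (Geach) condition; its first-order frame correspondent is ∀x ∀y ∀z ((xR²y ∧ xRz) → ∃w (yRw ∧ zR²w)).
(F1): ✓.
(F2): ✓.
(F3): fails — w0R²w2, w0Rw1 but no w with w2Rw and w1R²w.
(F4): fails — 3R²0, 3R0 but no w with 0Rw and 0R²w.
(F5): fails — vR²u, vRv but no t with uRt and vR²t.

(F1), (F2)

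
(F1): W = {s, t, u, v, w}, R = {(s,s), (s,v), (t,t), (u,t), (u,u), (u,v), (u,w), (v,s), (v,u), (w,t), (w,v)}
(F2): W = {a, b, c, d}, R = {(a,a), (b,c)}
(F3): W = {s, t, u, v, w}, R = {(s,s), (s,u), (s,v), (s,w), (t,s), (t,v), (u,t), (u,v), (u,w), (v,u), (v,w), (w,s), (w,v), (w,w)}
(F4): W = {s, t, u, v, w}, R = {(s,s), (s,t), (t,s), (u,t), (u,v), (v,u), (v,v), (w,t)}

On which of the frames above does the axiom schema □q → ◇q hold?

(F1), (F3), (F4)

Frame correspondent (Sahlqvist): ∀x ∃y Rxy — i.e. seriality.
(F1): condition met.
(F2): fails — world c has no successor.
(F3): condition met.
(F4): condition met.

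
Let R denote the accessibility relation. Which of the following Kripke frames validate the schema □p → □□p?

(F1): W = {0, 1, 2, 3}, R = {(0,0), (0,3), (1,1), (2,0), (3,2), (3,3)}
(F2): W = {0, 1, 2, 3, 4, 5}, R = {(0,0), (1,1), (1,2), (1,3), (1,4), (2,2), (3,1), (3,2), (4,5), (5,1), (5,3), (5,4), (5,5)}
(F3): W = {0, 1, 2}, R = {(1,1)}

(F3)

This is the axiom for transitivity; its first-order frame correspondent is ∀x ∀y ∀z (Rxy ∧ Ryz → Rxz).
(F1): fails — R32 and R20 but not R30.
(F2): fails — R31 and R14 but not R34.
(F3): ✓.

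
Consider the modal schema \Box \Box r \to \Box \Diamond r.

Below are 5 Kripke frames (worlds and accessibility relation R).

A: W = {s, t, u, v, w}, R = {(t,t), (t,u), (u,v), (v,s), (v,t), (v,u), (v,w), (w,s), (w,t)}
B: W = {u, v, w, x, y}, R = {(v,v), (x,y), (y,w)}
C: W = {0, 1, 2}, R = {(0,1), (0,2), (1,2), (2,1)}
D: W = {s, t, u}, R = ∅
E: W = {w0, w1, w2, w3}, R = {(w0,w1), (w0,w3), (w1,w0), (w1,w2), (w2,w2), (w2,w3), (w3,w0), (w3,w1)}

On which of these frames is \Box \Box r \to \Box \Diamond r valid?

This is the axiom for a generalized confluence (Geach) condition; its first-order frame correspondent is \forall x \forall z (xRz \to \exists w (x R^2 w \wedge zRw)).
A: fails — vRs but no w* with vR²w* and sRw*.
B: fails — yRw but no t with yR²t and wRt.
C: condition met.
D: condition met.
E: condition met.
Valid on: C, D, E.

C, D, E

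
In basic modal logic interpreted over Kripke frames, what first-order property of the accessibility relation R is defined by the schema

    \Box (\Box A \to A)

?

This is the T□ axiom.
It corresponds to shift-reflexivity: \forall x \forall y (Rxy \to Ryy).

shift-reflexivity: \forall x \forall y (Rxy \to Ryy)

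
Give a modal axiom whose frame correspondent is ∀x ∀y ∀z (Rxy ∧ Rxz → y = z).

◇r → □r

This is partial functionality; the standard corresponding axiom is CD: ◇r → □r.
Suppose ◇r→□r is valid. Take Rxy, Rxz and set V(r)={y}. Then ◇r at x, so □r at x, so r at z, i.e. z=y.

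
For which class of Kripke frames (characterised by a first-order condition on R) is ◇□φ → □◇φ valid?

This schema is the .2 axiom.
It corresponds to convergence: ∀x ∀y ∀z (Rxy ∧ Rxz → ∃w (Ryw ∧ Rzw)).

Convergence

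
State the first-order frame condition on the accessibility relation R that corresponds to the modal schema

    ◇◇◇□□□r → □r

This is a Sahlqvist (Geach-type) schema ◇^3□^3r → □^1◇^0r.
Minimal-valuation argument: fix x; take any y with xR^3y and any z with xR^1z. Set V(r) to the set of worlds R-reachable from y in exactly 3 steps. Then □^3r holds at y, so the antecedent holds at x; validity forces ◇^0r at z, giving a w with zR^0w and yR^3w.
First-order correspondent: ∀x ∀y ∀z ((xR³y ∧ xRz) → ∃w (yR³w ∧ z = w)).

∀x ∀y ∀z ((xR³y ∧ xRz) → ∃w (yR³w ∧ z = w))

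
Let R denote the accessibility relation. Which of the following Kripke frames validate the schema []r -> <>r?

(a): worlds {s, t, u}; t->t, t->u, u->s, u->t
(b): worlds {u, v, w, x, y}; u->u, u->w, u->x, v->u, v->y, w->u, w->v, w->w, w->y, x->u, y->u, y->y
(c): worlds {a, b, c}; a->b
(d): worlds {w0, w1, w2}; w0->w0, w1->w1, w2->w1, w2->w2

(b), (d)

The schema corresponds to seriality: forall x exists y Rxy.
(a): fails — world s has no successor.
(b): ✓.
(c): fails — world b has no successor.
(d): ✓.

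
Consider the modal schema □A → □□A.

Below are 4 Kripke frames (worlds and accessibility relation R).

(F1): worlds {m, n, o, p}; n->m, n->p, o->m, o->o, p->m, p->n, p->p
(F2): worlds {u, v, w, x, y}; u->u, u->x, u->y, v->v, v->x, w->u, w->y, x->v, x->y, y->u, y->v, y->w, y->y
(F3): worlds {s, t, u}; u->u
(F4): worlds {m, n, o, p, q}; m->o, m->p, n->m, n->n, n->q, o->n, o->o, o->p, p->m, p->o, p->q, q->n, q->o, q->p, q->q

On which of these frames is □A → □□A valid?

Frame correspondent (Sahlqvist): ∀x ∀y ∀z (Rxy ∧ Ryz → Rxz) — i.e. transitivity.
(F1): fails — Rnp and Rpn but not Rnn.
(F2): fails — Rwu and Rux but not Rwx.
(F3): satisfies the condition.
(F4): fails — Ron and Rnq but not Roq.

(F3)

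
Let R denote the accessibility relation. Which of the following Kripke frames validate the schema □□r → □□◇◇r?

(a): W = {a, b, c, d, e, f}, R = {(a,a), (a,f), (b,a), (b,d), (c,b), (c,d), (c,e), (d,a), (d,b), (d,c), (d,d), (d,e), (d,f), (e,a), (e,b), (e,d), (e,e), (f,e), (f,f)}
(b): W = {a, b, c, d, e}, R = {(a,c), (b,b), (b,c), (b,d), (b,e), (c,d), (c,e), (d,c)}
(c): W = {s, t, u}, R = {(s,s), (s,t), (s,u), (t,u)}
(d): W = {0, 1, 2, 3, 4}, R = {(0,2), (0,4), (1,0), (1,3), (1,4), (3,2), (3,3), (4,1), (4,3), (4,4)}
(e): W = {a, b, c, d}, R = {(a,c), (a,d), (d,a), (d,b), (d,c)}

(a)

The schema corresponds to a generalized confluence (Geach) condition: ∀x ∀z (xR²z → ∃w (xR²w ∧ zR²w)).
(a): holds.
(b): fails — aR²e but no w with aR²w and eR²w.
(c): fails — sR²t but no w with sR²w and tR²w.
(d): fails — 1R²2 but no w with 1R²w and 2R²w.
(e): fails — aR²b but no w with aR²w and bR²w.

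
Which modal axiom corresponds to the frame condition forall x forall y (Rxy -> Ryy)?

This is shift-reflexivity; the standard corresponding axiom is T□: □(□ψ → ψ).

□(□ψ → ψ)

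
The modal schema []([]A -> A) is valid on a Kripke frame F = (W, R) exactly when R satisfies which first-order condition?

Shift-reflexivity

Suppose □(□A→A) is valid. Take Rxy and set V(A)={w : Ryw}. Then at y, □A holds; since □(□A→A) at x, □A→A at y, so A at y, i.e. Ryy.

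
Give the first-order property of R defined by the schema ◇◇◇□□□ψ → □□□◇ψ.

This is a Sahlqvist (Geach-type) schema ◇^3□^3ψ → □^3◇^1ψ.
Minimal-valuation argument: fix x; take any y with xR^3y and any z with xR^3z. Set V(ψ) to the set of worlds R-reachable from y in exactly 3 steps. Then □^3ψ holds at y, so the antecedent holds at x; validity forces ◇^1ψ at z, giving a w with zR^1w and yR^3w.
First-order correspondent: ∀x ∀y ∀z ((xR³y ∧ xR³z) → ∃w (yR³w ∧ zRw)).

∀x ∀y ∀z ((xR³y ∧ xR³z) → ∃w (yR³w ∧ zRw))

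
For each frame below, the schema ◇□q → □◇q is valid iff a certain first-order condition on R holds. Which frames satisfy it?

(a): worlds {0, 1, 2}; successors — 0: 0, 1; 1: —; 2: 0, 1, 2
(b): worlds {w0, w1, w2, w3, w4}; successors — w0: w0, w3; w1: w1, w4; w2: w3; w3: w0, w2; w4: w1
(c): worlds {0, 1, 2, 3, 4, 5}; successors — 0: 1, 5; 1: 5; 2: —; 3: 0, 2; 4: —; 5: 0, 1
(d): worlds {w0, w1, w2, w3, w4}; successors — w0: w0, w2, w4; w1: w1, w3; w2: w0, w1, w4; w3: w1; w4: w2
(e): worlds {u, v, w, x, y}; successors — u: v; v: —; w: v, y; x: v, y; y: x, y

(b)

The schema corresponds to convergence: ∀x ∀y ∀z (Rxy ∧ Rxz → ∃w (Ryw ∧ Rzw)).
(a): fails — R00 and R01 but 0 and 1 have no common successor.
(b): ✓.
(c): fails — R01 and R05 but 1 and 5 have no common successor.
(d): fails — Rw0w4 and Rw0w2 but w4 and w2 have no common successor.
(e): fails — Ruv and Ruv but v and v have no common successor.
Valid on: (b).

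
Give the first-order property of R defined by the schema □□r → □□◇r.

∀x ∀z (xR²z → ∃w (xR²w ∧ zRw))

This is a Sahlqvist (Geach-type) schema ◇^0□^2r → □^2◇^1r.
First-order correspondent: ∀x ∀z (xR²z → ∃w (xR²w ∧ zRw)).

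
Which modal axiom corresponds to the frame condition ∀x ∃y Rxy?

□s → ◇s

The condition is seriality. The D schema □s → ◇s defines it.
Suppose □s→◇s is valid. At any x set V(s)=W. Then □s at x, so ◇s at x, so x has a successor.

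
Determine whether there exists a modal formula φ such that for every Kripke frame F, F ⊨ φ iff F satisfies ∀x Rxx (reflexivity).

Yes: it is reflexivity, defined by the T schema □p → p.
Suppose □p→p is valid. At any x set V(p)={w : Rxw}. Then □p holds at x, so p holds at x, i.e. Rxx.

Yes, by □p → p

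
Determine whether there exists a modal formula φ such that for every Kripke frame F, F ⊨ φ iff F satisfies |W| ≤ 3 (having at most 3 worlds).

Not definable by any modal formula

Any modally definable frame class is closed under disjoint unions.
Any modal formula valid on each of 4 disjoint one-world frames is valid on their disjoint union (validity is preserved under disjoint unions). Each one-world frame has |W|=1≤3, but the union has |W|=4.
So the class is not modally definable.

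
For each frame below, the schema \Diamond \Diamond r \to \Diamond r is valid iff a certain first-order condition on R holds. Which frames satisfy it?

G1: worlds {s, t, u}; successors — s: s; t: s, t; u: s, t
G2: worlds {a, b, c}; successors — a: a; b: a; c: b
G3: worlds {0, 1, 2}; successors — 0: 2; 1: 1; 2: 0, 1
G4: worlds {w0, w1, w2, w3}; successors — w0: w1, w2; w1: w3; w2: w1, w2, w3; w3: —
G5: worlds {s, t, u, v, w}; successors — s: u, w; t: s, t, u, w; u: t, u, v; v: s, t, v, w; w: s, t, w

G1

Frame correspondent (Sahlqvist): \forall x \forall y \forall z (Rxy \wedge Ryz \to Rxz) — i.e. transitivity.
G1: condition met.
G2: fails — Rcb and Rba but not Rca.
G3: fails — R20 and R02 but not R22.
G4: fails — Rw0w1 and Rw1w3 but not Rw0w3.
G5: fails — Ruv and Rvw but not Ruw.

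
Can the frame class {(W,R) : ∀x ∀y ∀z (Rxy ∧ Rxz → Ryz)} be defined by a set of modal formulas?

Yes, by ◇q → □◇q

This is a Sahlqvist condition; the 5 axiom ◇q → □◇q defines it.
Suppose ◇q→□◇q is valid. Take Rxy, Rxz and set V(q)={y}. Then ◇q at x, so □◇q at x, so ◇q at z, so some w with Rzw has q; w=y, i.e. Rzy. By symmetry of the argument, Ryz.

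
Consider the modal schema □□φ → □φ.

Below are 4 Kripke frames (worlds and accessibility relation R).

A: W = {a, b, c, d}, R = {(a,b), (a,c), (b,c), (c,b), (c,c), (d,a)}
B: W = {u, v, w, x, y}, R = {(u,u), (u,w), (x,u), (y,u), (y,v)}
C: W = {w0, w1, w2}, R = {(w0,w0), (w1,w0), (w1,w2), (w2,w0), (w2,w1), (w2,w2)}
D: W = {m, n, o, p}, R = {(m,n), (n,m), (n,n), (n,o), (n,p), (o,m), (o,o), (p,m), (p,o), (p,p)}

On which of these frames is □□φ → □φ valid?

Frame correspondent (Sahlqvist): ∀x ∀y (Rxy → ∃z (Rxz ∧ Rzy)) — i.e. density.
A: fails — Rda but no z with Rdz and Rza.
B: fails — Ryv but no z with Ryz and Rzv.
C: condition met.
D: condition met.
Valid on: C, D.

C, D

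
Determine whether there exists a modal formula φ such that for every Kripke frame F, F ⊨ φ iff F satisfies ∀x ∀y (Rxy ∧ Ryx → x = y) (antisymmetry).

Modal frame validity is preserved under surjective bounded morphisms.
The 4-cycle (worlds a,b,c,d with a→b→c→d→a) is antisymmetric. Sending even-indexed worlds to • and odd-indexed worlds to ∘ is a surjective bounded morphism onto the two-world frame with •↔∘, which is not antisymmetric.
Hence antisymmetry is not modally definable.

Not definable by any modal formula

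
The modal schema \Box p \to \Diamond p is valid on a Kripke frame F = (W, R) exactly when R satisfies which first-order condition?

Seriality

Suppose □p→◇p is valid. At any x set V(p)=W. Then □p at x, so ◇p at x, so x has a successor.
The converse is a direct semantic check.
Frame condition: \forall x \exists y Rxy.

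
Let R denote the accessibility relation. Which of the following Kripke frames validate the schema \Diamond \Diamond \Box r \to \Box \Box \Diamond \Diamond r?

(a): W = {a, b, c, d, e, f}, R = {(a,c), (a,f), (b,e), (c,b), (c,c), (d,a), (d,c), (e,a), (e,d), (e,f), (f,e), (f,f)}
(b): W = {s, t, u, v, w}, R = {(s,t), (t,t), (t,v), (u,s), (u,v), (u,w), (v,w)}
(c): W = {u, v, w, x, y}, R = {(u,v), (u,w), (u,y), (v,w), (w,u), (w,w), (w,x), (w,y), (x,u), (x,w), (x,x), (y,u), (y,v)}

Frame correspondent (Sahlqvist): \forall x \forall y \forall z ((x R^2 y \wedge x R^2 z) \to \exists w (yRw \wedge z R^2 w)) — i.e. a generalized confluence (Geach) condition.
(a): fails — aR²b, aR²b but no w with bRw and bR²w.
(b): fails — sR²t, sR²v but no w* with tRw* and vR²w*.
(c): satisfies the condition.

(c)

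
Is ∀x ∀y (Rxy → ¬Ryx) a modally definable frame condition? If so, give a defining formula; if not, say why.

Not definable by any modal formula

If a class were modally definable it would be closed under surjective bounded morphisms (Goldblatt–Thomason).
The 5-cycle (worlds a,b,c,d,e with a→b→c→d→e→a) is asymmetric. Mapping every world to a single reflexive point • is a surjective bounded morphism, and the reflexive point is not asymmetric (R•• but asymmetry requires ¬R••).
Hence asymmetry is not modally definable.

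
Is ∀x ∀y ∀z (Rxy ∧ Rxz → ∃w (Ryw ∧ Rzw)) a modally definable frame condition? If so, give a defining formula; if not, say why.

The condition is convergence. A defining modal formula is ◇□p → □◇p.

Definable; ◇□p → □◇p defines it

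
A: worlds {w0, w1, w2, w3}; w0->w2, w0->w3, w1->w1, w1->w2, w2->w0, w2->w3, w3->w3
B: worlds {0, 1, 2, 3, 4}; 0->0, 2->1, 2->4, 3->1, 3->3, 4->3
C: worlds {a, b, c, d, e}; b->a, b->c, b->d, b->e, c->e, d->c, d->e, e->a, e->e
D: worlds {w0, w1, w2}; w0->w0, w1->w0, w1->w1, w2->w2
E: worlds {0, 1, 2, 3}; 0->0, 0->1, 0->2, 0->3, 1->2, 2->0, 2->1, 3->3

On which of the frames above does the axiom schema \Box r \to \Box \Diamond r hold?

This is the axiom for a generalized confluence (Geach) condition; its first-order frame correspondent is \forall x \forall z (xRz \to \exists w (xRw \wedge zRw)).
A: fails — w1Rw2 but no w with w1Rw and w2Rw.
B: fails — 2R1 but no w with 2Rw and 1Rw.
C: fails — bRa but no w with bRw and aRw.
D: satisfies the condition.
E: fails — 1R2 but no w with 1Rw and 2Rw.

D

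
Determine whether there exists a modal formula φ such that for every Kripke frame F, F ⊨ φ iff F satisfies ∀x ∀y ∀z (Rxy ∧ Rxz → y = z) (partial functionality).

This is a Sahlqvist condition; the CD axiom ◇r → □r defines it.
Suppose ◇r→□r is valid. Take Rxy, Rxz and set V(r)={y}. Then ◇r at x, so □r at x, so r at z, i.e. z=y.

Definable; ◇r → □r defines it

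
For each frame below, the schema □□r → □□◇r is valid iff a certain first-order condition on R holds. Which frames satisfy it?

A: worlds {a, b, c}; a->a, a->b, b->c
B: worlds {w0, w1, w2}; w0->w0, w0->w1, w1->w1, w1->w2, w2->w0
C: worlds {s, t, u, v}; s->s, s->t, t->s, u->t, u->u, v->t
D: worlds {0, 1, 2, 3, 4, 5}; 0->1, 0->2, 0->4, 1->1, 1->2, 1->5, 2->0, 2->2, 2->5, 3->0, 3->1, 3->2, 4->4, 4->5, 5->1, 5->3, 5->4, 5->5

B, C, D

Frame correspondent (Sahlqvist): ∀x ∀z (xR²z → ∃w (xR²w ∧ zRw)) — i.e. a generalized confluence (Geach) condition.
A: fails — aR²c but no w with aR²w and cRw.
B: ✓.
C: ✓.
D: ✓.
Valid on: B, C, D.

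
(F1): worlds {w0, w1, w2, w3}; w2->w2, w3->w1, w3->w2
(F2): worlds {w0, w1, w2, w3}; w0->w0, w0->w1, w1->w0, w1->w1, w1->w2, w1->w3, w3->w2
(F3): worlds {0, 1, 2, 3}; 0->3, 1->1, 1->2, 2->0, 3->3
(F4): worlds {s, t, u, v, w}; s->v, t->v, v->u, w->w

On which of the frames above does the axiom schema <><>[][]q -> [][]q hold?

Frame correspondent (Sahlqvist): forall x forall y forall z ((x R^2 y & x R^2 z) -> exists w (y R^2 w & z = w)) — i.e. a generalized confluence (Geach) condition.
(F1): holds.
(F2): fails — w0R²w2, w0R²w0 but no w with w2R²w and w0=w.
(F3): fails — 1R²0, 1R²0 but no w with 0R²w and 0=w.
(F4): fails — sR²u, sR²u but no w* with uR²w* and u=w*.
Valid on: (F1).

(F1)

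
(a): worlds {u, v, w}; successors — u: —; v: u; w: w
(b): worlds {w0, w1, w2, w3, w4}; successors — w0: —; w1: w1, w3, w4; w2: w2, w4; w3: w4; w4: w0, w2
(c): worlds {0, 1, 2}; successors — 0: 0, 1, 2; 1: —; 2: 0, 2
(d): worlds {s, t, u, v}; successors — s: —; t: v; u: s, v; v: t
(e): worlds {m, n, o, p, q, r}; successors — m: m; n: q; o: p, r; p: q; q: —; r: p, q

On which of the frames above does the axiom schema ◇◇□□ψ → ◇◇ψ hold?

This is the axiom for a generalized confluence (Geach) condition; its first-order frame correspondent is ∀x ∀y (xR²y → ∃w (yR²w ∧ xR²w)).
(a): satisfies the condition.
(b): fails — w1R²w0 but no w with w0R²w and w1R²w.
(c): fails — 0R²1 but no w with 1R²w and 0R²w.
(d): satisfies the condition.
(e): fails — oR²p but no w with pR²w and oR²w.

(a), (d)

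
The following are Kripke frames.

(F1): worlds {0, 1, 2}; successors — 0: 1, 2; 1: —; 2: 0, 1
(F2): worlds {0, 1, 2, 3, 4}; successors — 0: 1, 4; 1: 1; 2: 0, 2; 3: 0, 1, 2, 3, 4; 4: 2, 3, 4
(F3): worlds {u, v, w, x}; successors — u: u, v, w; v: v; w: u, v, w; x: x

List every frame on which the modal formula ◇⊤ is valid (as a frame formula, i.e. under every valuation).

(F2), (F3)

This is the axiom for seriality; its first-order frame correspondent is ∀x ∃y Rxy.
(F1): fails — world 1 has no successor.
(F2): ✓.
(F3): ✓.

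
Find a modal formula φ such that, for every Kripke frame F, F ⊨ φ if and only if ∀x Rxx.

The condition is reflexivity. The T schema □r → r defines it.

□r → r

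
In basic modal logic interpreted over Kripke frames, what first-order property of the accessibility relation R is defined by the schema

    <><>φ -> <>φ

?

This schema is equivalent to the 4 axiom □φ → □□φ.
Its frame correspondent is transitivity — forall x forall y forall z (Rxy & Ryz -> Rxz).

transitivity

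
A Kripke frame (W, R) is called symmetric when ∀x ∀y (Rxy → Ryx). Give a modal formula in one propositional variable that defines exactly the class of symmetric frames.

A defining formula is ψ → □◇ψ (the B axiom).

ψ → □◇ψ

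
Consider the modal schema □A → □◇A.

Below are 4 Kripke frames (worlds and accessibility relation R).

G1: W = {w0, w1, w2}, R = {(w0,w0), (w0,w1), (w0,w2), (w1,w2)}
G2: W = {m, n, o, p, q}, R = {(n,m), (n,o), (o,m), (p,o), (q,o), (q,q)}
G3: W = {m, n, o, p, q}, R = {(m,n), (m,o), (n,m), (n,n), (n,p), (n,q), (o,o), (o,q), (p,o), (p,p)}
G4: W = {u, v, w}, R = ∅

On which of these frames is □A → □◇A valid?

The schema corresponds to a generalized confluence (Geach) condition: ∀x ∀z (xRz → ∃w (xRw ∧ zRw)).
G1: fails — w0Rw2 but no w with w0Rw and w2Rw.
G2: fails — nRm but no w with nRw and mRw.
G3: fails — nRq but no w with nRw and qRw.
G4: holds.
Valid on: G4.

G4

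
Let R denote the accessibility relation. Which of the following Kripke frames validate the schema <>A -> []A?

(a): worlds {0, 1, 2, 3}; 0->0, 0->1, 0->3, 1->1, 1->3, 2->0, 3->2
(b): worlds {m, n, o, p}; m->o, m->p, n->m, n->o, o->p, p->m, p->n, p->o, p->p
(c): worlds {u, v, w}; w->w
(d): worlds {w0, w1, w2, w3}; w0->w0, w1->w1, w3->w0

(c), (d)

The schema corresponds to partial functionality: forall x forall y forall z (Rxy & Rxz -> y = z).
(a): fails — 0 sees both 0 and 1.
(b): fails — m sees both o and p.
(c): satisfies the condition.
(d): satisfies the condition.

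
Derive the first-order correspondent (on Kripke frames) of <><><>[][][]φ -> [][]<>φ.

forall x forall y forall z ((x R^3 y & x R^2 z) -> exists w (y R^3 w & zRw))

This is a Sahlqvist (Geach-type) schema ◇^3□^3φ → □^2◇^1φ.
Minimal-valuation argument: fix x; take any y with xR^3y and any z with xR^2z. Set V(φ) to the set of worlds R-reachable from y in exactly 3 steps. Then □^3φ holds at y, so the antecedent holds at x; validity forces ◇^1φ at z, giving a w with zR^1w and yR^3w.
First-order correspondent: forall x forall y forall z ((x R^3 y & x R^2 z) -> exists w (y R^3 w & zRw)).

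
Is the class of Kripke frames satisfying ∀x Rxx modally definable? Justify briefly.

This is a Sahlqvist condition; the T axiom □p → p defines it.
Suppose □p→p is valid. At any x set V(p)={w : Rxw}. Then □p holds at x, so p holds at x, i.e. Rxx.

Yes — defined by □p → p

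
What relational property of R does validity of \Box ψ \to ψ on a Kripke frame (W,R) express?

Suppose □ψ→ψ is valid. At any x set V(ψ)={w : Rxw}. Then □ψ holds at x, so ψ holds at x, i.e. Rxx.
The converse is a direct semantic check.
So the correspondent is reflexivity.

Reflexivity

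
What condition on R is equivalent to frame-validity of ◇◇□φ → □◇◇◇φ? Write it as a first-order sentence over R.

∀x ∀y ∀z ((xR²y ∧ xRz) → ∃w (yRw ∧ zR³w))

This is a Sahlqvist (Geach-type) schema ◇^2□^1φ → □^1◇^3φ.
First-order correspondent: ∀x ∀y ∀z ((xR²y ∧ xRz) → ∃w (yRw ∧ zR³w)).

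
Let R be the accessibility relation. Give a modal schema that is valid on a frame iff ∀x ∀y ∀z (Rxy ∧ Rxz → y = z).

A defining formula is ◇p → □p (the CD axiom).

◇p → □p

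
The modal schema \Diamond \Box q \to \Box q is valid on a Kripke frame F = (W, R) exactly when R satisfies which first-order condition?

Equivalently (dual form): ◇q → □◇q.
Suppose ◇q→□◇q is valid. Take Rxy, Rxz and set V(q)={y}. Then ◇q at x, so □◇q at x, so ◇q at z, so some w with Rzw has q; w=y, i.e. Rzy. By symmetry of the argument, Ryz.

The Euclidean property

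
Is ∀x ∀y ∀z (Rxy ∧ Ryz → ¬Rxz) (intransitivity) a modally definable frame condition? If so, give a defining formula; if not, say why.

Not definable by any modal formula

Any modally definable frame class is closed under surjective bounded morphisms.
The 3-cycle (worlds w0,w1,w2 with w0→w1→w2→w0) is intransitive. Mapping every world to a single reflexive point • is a surjective bounded morphism; the reflexive point is not intransitive (R••∧R•• but R••).
So no modal formula (or set of formulas) defines exactly the intransitive frames.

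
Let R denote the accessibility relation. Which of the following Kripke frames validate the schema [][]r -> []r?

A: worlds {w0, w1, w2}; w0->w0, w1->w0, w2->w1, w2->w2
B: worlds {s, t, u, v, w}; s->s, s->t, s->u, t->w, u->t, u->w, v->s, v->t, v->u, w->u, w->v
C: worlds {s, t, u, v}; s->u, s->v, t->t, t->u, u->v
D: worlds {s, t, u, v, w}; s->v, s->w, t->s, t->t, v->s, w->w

This is the axiom for density; its first-order frame correspondent is forall x forall y (Rxy -> exists z (Rxz & Rzy)).
A: condition met.
B: fails — Rut but no z with Ruz and Rzt.
C: fails — Ruv but no z with Ruz and Rzv.
D: fails — Rvs but no z with Rvz and Rzs.

A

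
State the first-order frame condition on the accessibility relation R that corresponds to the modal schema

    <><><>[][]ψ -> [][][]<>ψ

forall x forall y forall z ((x R^3 y & x R^3 z) -> exists w (y R^2 w & zRw))

This is a Sahlqvist (Geach-type) schema ◇^3□^2ψ → □^3◇^1ψ.
First-order correspondent: forall x forall y forall z ((x R^3 y & x R^3 z) -> exists w (y R^2 w & zRw)).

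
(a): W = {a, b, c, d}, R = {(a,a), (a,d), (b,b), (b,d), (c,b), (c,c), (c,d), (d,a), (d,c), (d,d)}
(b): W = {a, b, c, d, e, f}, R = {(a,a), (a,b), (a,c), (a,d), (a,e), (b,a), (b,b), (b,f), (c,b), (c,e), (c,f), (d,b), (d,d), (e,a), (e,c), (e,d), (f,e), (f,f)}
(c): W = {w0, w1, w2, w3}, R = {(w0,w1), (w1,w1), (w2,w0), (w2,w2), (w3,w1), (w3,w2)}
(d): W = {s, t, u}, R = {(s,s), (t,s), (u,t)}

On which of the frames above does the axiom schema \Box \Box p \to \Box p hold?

Frame correspondent (Sahlqvist): \forall x \forall y (Rxy \to \exists z (Rxz \wedge Rzy)) — i.e. density.
(a): condition met.
(b): condition met.
(c): condition met.
(d): fails — Rut but no z with Ruz and Rzt.

(a), (b), (c)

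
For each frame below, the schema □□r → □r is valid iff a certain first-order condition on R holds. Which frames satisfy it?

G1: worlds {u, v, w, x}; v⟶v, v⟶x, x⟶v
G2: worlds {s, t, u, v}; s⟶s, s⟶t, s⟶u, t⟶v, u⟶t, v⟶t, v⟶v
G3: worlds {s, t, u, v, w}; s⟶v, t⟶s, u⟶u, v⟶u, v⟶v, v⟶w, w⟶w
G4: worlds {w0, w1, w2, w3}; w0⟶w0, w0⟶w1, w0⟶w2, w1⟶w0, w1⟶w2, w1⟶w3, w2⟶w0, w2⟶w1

G1

Frame correspondent (Sahlqvist): ∀x ∀y (Rxy → ∃z (Rxz ∧ Rzy)) — i.e. density.
G1: holds.
G2: fails — Rut but no z with Ruz and Rzt.
G3: fails — Rts but no z with Rtz and Rzs.
G4: fails — Rw1w3 but no z with Rw1z and Rzw3.
Valid on: G1.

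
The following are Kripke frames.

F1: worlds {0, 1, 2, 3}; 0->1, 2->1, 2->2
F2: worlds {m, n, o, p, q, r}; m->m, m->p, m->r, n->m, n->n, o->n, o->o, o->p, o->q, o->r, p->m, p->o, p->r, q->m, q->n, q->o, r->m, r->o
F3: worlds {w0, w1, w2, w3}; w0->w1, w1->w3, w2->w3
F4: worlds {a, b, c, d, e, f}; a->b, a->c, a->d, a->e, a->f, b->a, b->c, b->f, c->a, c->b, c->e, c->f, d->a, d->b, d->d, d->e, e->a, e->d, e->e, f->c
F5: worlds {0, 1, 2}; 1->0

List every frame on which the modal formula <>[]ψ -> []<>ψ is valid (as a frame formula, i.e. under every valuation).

This is the axiom for convergence; its first-order frame correspondent is forall x forall y forall z (Rxy & Rxz -> exists w (Ryw & Rzw)).
F1: fails — R01 and R01 but 1 and 1 have no common successor.
F2: holds.
F3: fails — Rw1w3 and Rw1w3 but w3 and w3 have no common successor.
F4: fails — Rae and Raf but e and f have no common successor.
F5: fails — R10 and R10 but 0 and 0 have no common successor.
Valid on: F2.

F2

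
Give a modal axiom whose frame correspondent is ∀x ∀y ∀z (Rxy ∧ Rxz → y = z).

This is partial functionality; the standard corresponding axiom is CD: ◇q → □q.
Suppose ◇q→□q is valid. Take Rxy, Rxz and set V(q)={y}. Then ◇q at x, so □q at x, so q at z, i.e. z=y.

◇q → □q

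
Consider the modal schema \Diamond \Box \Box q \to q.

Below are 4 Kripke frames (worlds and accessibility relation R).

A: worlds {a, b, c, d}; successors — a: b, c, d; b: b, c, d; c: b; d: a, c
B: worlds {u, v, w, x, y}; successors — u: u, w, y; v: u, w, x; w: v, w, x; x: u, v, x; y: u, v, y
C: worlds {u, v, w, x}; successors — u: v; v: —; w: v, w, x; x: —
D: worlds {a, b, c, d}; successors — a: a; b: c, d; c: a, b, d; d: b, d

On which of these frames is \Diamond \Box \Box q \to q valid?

B

This is the axiom for a generalized confluence (Geach) condition; its first-order frame correspondent is \forall x \forall y (xRy \to \exists w (y R^2 w \wedge x = w)).
A: fails — aRc but no w with cR²w and a=w.
B: satisfies the condition.
C: fails — uRv but no t with vR²t and u=t.
D: fails — cRa but no w with aR²w and c=w.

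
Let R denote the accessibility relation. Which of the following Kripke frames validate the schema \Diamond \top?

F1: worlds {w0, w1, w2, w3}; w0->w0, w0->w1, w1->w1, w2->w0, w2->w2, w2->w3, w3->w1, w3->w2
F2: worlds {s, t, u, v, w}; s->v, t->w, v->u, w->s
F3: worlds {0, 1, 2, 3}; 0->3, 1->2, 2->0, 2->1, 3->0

F1, F3

This is the axiom for seriality; its first-order frame correspondent is \forall x \exists y Rxy.
F1: ✓.
F2: fails — world u has no successor.
F3: ✓.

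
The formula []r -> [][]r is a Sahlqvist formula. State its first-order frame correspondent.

Suppose □r→□□r is valid. Take Rxy, Ryz and set V(r)={w : Rxw}. Then □r at x, so □□r at x, so □r at y, so r at z, i.e. Rxz.

transitivity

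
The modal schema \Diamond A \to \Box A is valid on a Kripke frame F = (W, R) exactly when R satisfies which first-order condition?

partial functionality

Suppose ◇A→□A is valid. Take Rxy, Rxz and set V(A)={y}. Then ◇A at x, so □A at x, so A at z, i.e. z=y.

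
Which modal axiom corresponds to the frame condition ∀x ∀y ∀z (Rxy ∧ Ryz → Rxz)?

The condition is transitivity. The 4 schema □p → □□p defines it.
Suppose □p→□□p is valid. Take Rxy, Ryz and set V(p)={w : Rxw}. Then □p at x, so □□p at x, so □p at y, so p at z, i.e. Rxz.

□p → □□p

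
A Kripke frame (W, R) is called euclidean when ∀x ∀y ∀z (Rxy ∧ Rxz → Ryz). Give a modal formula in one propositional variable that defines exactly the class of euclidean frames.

This is the Euclidean property; the standard corresponding axiom is 5: ◇q → □◇q.
Suppose ◇q→□◇q is valid. Take Rxy, Rxz and set V(q)={y}. Then ◇q at x, so □◇q at x, so ◇q at z, so some w with Rzw has q; w=y, i.e. Rzy. By symmetry of the argument, Ryz.

◇q → □◇q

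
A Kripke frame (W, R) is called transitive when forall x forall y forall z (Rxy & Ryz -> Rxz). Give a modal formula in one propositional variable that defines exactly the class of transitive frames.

□s → □□s

This is transitivity; the standard corresponding axiom is 4: □s → □□s.
Suppose □s→□□s is valid. Take Rxy, Ryz and set V(s)={w : Rxw}. Then □s at x, so □□s at x, so □s at y, so s at z, i.e. Rxz.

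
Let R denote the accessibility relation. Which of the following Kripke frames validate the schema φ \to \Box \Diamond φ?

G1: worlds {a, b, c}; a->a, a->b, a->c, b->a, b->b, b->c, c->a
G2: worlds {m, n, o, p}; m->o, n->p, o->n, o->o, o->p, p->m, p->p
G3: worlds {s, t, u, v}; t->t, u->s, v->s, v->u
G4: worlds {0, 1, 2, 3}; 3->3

The schema corresponds to symmetry: \forall x \forall y (Rxy \to Ryx).
G1: fails — Rbc but not Rcb.
G2: fails — Ron but not Rno.
G3: fails — Rvu but not Ruv.
G4: ✓.
Valid on: G4.

G4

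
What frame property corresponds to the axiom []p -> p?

Suppose □p→p is valid. At any x set V(p)={w : Rxw}. Then □p holds at x, so p holds at x, i.e. Rxx.

reflexivity: forall x Rxx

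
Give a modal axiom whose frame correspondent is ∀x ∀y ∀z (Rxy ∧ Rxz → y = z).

This is partial functionality; the standard corresponding axiom is CD: ◇q → □q.
Suppose ◇q→□q is valid. Take Rxy, Rxz and set V(q)={y}. Then ◇q at x, so □q at x, so q at z, i.e. z=y.

◇q → □q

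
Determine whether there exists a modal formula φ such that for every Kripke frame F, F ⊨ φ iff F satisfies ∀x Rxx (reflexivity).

Yes: it is reflexivity, defined by the T schema □q → q.
Suppose □q→q is valid. At any x set V(q)={w : Rxw}. Then □q holds at x, so q holds at x, i.e. Rxx.

Definable; □q → q defines it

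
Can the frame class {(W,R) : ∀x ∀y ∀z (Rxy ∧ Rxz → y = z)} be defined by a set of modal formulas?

Yes, by ◇p → □p

This is a Sahlqvist condition; the CD axiom ◇p → □p defines it.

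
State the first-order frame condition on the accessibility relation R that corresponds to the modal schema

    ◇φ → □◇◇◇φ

∀x ∀y ∀z ((xRy ∧ xRz) → ∃w (y = w ∧ zR³w))

This is a Sahlqvist (Geach-type) schema ◇^1□^0φ → □^1◇^3φ.
Minimal-valuation argument: fix x; take any y with xR^1y and any z with xR^1z. Set V(φ) to the set of worlds R-reachable from y in exactly 0 steps. Then □^0φ holds at y, so the antecedent holds at x; validity forces ◇^3φ at z, giving a w with zR^3w and yR^0w.
First-order correspondent: ∀x ∀y ∀z ((xRy ∧ xRz) → ∃w (y = w ∧ zR³w)).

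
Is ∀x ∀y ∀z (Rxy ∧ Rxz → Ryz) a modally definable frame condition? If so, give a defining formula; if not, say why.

This is a Sahlqvist condition; the 5 axiom ◇q → □◇q defines it.
Suppose ◇q→□◇q is valid. Take Rxy, Rxz and set V(q)={y}. Then ◇q at x, so □◇q at x, so ◇q at z, so some w with Rzw has q; w=y, i.e. Rzy. By symmetry of the argument, Ryz.

Definable; ◇q → □◇q defines it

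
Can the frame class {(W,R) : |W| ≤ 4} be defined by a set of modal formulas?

If a class were modally definable it would be closed under disjoint unions (Goldblatt–Thomason).
Any modal formula valid on each of 5 disjoint one-world frames is valid on their disjoint union (validity is preserved under disjoint unions). Each one-world frame has |W|=1≤4, but the union has |W|=5.
So the class is not modally definable.

No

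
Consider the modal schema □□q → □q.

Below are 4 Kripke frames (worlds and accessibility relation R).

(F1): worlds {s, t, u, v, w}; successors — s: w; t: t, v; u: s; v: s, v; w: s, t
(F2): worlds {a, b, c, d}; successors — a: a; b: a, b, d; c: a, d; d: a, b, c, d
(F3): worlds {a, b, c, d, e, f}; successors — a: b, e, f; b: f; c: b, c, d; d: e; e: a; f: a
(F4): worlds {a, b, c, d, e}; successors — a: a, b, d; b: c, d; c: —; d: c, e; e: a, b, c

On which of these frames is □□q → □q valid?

(F2)

This is the axiom for density; its first-order frame correspondent is ∀x ∀y (Rxy → ∃z (Rxz ∧ Rzy)).
(F1): fails — Rus but no z with Ruz and Rzs.
(F2): satisfies the condition.
(F3): fails — Rbf but no z with Rbz and Rzf.
(F4): fails — Rde but no z with Rdz and Rze.
Valid on: (F2).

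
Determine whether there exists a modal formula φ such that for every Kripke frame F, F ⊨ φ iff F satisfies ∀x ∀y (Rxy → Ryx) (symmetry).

Yes — defined by q → □◇q

The condition is symmetry. A defining modal formula is q → □◇q.
Suppose q→□◇q is valid. Take Rxy and set V(q)={x}. Then q at x, so □◇q at x, so ◇q at y, so some z with Ryz has q; z=x, i.e. Ryx.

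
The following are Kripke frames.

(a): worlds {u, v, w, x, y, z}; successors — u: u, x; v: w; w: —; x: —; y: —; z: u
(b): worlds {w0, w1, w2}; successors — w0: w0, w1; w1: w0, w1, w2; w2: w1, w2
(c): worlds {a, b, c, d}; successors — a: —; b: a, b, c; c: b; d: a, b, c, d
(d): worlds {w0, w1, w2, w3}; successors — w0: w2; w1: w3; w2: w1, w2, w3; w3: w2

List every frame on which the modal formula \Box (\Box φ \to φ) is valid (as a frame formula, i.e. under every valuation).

The schema corresponds to shift-reflexivity: \forall x \forall y (Rxy \to Ryy).
(a): fails — Rvw but not Rww.
(b): satisfies the condition.
(c): fails — Rbc but not Rcc.
(d): fails — Rw1w3 but not Rw3w3.

(b)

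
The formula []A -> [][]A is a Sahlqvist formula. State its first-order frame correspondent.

Suppose □A→□□A is valid. Take Rxy, Ryz and set V(A)={w : Rxw}. Then □A at x, so □□A at x, so □A at y, so A at z, i.e. Rxz.

Transitivity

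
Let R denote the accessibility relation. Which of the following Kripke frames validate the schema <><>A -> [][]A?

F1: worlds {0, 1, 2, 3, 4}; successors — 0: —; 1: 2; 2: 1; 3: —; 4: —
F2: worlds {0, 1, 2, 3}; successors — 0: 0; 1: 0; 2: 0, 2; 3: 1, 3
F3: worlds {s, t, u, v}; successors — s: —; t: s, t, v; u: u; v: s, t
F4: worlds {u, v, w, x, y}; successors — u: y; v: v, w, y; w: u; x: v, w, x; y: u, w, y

F1

Frame correspondent (Sahlqvist): forall x forall y forall z ((x R^2 y & x R^2 z) -> exists w (y = w & z = w)) — i.e. a generalized confluence (Geach) condition.
F1: ✓.
F2: fails — 2R²0, 2R²2 but 0 ≠ 2.
F3: fails — tR²s, tR²t but s ≠ t.
F4: fails — uR²u, uR²w but u ≠ w.
Valid on: F1.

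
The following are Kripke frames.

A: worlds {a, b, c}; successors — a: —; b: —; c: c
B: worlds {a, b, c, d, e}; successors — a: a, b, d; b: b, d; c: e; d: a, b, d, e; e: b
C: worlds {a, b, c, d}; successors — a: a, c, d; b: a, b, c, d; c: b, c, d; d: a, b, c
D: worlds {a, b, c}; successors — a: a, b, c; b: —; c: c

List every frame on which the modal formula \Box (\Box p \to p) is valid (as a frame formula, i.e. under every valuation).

This is the axiom for shift-reflexivity; its first-order frame correspondent is \forall x \forall y (Rxy \to Ryy).
A: ✓.
B: fails — Rce but not Ree.
C: fails — Rcd but not Rdd.
D: fails — Rab but not Rbb.

A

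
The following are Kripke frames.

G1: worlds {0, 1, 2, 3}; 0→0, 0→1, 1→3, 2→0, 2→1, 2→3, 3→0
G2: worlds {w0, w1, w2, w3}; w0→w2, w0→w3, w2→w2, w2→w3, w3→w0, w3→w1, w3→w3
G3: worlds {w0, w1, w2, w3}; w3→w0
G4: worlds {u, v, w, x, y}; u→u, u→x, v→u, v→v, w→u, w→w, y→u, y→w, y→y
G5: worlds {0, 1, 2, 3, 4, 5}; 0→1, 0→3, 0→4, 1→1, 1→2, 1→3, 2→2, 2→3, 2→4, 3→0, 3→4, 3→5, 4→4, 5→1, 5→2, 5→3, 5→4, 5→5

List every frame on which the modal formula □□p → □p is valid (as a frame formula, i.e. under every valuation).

G2, G4

The schema corresponds to density: ∀x ∀y (Rxy → ∃z (Rxz ∧ Rzy)).
G1: fails — R13 but no z with R1z and Rz3.
G2: condition met.
G3: fails — Rw3w0 but no z with Rw3z and Rzw0.
G4: condition met.
G5: fails — R30 but no z with R3z and Rz0.
Valid on: G2, G4.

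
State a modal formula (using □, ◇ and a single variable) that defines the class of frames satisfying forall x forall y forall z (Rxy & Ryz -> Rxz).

This is transitivity; the standard corresponding axiom is 4: □q → □□q.
Suppose □q→□□q is valid. Take Rxy, Ryz and set V(q)={w : Rxw}. Then □q at x, so □□q at x, so □q at y, so q at z, i.e. Rxz.

□q → □□q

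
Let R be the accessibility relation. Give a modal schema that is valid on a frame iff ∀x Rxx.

□q → q

This is reflexivity; the standard corresponding axiom is T: □q → q.
Suppose □q→q is valid. At any x set V(q)={w : Rxw}. Then □q holds at x, so q holds at x, i.e. Rxx.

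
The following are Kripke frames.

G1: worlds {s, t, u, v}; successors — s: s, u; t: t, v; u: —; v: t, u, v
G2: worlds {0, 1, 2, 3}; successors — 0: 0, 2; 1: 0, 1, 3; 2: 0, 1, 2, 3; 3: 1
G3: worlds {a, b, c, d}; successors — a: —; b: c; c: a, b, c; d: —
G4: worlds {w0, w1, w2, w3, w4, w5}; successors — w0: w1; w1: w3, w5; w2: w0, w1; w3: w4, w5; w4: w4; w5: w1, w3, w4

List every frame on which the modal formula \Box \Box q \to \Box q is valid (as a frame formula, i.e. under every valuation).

G1, G2, G3

This is the axiom for density; its first-order frame correspondent is \forall x \forall y (Rxy \to \exists z (Rxz \wedge Rzy)).
G1: satisfies the condition.
G2: satisfies the condition.
G3: satisfies the condition.
G4: fails — Rw3w5 but no z with Rw3z and Rzw5.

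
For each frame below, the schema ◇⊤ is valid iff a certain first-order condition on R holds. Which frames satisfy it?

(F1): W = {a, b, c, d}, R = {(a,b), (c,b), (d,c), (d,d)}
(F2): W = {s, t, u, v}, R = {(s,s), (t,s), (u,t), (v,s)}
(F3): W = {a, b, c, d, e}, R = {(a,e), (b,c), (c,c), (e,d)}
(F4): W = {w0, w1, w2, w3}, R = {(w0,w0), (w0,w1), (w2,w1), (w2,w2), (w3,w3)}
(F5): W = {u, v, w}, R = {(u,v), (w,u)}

(F2)

The schema corresponds to seriality: ∀x ∃y Rxy.
(F1): fails — world b has no successor.
(F2): condition met.
(F3): fails — world d has no successor.
(F4): fails — world w1 has no successor.
(F5): fails — world v has no successor.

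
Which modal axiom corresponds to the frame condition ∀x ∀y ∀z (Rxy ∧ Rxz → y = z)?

A defining formula is ◇s → □s (the CD axiom).
Suppose ◇s→□s is valid. Take Rxy, Rxz and set V(s)={y}. Then ◇s at x, so □s at x, so s at z, i.e. z=y.

◇s → □s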